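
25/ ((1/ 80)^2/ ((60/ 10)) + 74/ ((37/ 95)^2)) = 35520000/ 693120037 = 0.05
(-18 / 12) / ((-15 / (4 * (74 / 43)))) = 148 / 215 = 0.69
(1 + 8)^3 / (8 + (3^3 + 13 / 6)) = 4374 / 223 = 19.61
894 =894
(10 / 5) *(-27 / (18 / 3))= -9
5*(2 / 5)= 2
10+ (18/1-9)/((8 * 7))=569/56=10.16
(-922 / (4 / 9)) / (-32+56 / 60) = 62235 / 932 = 66.78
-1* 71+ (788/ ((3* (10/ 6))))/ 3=-277/ 15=-18.47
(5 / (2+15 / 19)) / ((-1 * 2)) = -95 / 106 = -0.90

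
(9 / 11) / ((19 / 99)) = 81 / 19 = 4.26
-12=-12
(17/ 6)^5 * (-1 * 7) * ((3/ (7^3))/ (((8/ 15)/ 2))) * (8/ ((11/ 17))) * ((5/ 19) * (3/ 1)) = -603439225/ 1474704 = -409.19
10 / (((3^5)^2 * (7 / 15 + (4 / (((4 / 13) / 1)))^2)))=25 / 25017093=0.00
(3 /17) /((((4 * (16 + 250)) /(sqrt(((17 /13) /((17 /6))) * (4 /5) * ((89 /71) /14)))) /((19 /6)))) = sqrt(8625435) /30754360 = 0.00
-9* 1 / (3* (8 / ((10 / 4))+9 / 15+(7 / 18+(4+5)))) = -270 / 1187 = -0.23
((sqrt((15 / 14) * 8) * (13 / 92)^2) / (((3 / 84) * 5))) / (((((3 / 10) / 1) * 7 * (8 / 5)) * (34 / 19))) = 16055 * sqrt(105) / 3021648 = 0.05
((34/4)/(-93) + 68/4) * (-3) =-3145/62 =-50.73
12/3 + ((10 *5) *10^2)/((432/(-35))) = -21659/54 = -401.09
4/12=1/3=0.33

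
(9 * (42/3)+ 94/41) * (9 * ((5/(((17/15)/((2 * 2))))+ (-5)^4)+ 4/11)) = 5692303620/7667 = 742442.11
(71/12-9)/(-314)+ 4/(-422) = 271/795048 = 0.00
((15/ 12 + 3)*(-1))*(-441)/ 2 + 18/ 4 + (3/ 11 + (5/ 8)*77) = 43561/ 44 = 990.02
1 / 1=1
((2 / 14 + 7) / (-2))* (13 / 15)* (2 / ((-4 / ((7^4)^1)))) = 22295 / 6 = 3715.83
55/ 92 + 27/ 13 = 3199/ 1196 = 2.67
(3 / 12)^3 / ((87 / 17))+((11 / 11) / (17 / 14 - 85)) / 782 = 0.00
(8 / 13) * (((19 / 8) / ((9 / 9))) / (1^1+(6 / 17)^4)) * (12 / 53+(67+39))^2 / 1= 50299778913100 / 3097262389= 16240.08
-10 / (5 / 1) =-2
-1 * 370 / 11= -370 / 11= -33.64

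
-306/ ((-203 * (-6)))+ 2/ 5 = 151/ 1015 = 0.15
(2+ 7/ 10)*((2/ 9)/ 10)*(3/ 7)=9/ 350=0.03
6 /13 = 0.46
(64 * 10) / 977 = 640 / 977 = 0.66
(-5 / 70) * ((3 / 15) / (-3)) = 1 / 210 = 0.00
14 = 14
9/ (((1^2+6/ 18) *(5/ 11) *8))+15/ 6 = 697/ 160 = 4.36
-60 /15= -4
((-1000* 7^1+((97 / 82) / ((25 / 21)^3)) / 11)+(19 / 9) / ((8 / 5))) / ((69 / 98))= -173995237165687 / 17504437500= -9940.06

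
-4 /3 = -1.33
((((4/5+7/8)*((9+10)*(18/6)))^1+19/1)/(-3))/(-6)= 6.36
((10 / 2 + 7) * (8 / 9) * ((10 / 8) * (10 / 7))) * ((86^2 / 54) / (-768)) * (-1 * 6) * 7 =46225 / 324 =142.67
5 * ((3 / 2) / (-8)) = -0.94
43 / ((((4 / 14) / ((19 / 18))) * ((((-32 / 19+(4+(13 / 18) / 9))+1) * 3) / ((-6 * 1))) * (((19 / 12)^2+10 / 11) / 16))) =-438.20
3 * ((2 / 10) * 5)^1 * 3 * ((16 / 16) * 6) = 54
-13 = -13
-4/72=-1/18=-0.06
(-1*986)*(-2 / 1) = 1972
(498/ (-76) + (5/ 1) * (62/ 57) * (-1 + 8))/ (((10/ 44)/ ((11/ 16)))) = 95.34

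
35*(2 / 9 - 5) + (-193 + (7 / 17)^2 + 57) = -788240 / 2601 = -303.05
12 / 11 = 1.09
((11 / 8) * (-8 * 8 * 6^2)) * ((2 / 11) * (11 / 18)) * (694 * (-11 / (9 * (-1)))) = -2687168 / 9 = -298574.22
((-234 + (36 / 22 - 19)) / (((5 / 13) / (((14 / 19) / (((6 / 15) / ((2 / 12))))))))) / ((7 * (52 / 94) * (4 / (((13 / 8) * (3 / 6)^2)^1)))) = -1689415 / 321024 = -5.26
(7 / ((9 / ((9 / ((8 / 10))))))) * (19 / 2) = 665 / 8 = 83.12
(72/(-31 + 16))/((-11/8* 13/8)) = 1536/715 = 2.15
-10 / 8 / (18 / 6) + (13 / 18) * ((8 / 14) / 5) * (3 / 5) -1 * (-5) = 3243 / 700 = 4.63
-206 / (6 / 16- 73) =2.84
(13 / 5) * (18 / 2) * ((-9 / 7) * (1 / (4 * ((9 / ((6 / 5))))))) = -351 / 350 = -1.00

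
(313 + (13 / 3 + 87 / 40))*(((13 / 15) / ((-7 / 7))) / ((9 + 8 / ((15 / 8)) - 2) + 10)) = -498433 / 38280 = -13.02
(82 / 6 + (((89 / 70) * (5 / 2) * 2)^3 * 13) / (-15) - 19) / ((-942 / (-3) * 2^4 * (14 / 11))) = -34408429 / 965009920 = -0.04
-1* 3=-3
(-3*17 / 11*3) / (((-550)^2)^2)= -153 / 1006568750000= -0.00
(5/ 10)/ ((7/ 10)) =5/ 7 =0.71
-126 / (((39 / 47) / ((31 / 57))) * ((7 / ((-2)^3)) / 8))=186496 / 247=755.04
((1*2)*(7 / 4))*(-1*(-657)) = 4599 / 2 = 2299.50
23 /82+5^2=2073 /82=25.28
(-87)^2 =7569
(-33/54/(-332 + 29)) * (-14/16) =-0.00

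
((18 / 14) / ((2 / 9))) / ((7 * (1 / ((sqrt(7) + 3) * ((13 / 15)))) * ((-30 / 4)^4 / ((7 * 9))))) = 312 * sqrt(7) / 21875 + 936 / 21875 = 0.08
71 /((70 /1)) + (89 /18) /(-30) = 3211 /3780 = 0.85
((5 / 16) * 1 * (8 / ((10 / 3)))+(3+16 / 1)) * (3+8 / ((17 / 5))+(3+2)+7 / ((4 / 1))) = 65017 / 272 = 239.03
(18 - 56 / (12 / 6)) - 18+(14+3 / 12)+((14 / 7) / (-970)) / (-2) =-26673 / 1940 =-13.75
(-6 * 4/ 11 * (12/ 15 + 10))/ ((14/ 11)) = -648/ 35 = -18.51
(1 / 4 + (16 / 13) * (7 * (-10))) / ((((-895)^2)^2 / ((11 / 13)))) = -49137 / 433749350222500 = -0.00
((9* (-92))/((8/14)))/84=-69/4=-17.25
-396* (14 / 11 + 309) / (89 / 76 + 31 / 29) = -270801072 / 4937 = -54851.34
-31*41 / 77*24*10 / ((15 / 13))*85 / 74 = -11235640 / 2849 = -3943.71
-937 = -937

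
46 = 46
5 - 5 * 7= -30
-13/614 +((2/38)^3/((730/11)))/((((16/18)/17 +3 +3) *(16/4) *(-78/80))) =-19589496428/925222917931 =-0.02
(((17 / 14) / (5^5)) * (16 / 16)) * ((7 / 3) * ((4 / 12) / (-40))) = -17 / 2250000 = -0.00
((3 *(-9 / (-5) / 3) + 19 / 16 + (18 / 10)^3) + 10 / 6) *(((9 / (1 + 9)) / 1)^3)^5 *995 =859285473080602398489 / 400000000000000000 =2148.21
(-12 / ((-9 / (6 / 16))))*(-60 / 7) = -30 / 7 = -4.29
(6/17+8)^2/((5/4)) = 80656/1445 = 55.82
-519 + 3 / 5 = -2592 / 5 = -518.40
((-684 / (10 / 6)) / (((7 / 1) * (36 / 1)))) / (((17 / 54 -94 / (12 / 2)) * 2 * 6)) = 513 / 58030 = 0.01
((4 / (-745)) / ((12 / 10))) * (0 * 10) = 0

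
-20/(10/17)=-34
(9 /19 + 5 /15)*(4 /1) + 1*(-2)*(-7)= 17.23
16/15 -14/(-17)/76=1.08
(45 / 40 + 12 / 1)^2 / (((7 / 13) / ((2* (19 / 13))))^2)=81225 / 16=5076.56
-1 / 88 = -0.01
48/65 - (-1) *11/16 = 1483/1040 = 1.43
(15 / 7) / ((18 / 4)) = 10 / 21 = 0.48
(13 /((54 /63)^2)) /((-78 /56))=-343 /27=-12.70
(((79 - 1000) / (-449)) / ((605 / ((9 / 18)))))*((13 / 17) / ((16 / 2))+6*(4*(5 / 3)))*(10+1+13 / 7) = 6457131 / 7388744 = 0.87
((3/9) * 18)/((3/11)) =22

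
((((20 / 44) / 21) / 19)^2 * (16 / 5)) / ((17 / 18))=160 / 36386273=0.00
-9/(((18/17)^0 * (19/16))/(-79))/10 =5688/95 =59.87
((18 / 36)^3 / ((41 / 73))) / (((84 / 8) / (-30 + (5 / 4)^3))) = -131035 / 220416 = -0.59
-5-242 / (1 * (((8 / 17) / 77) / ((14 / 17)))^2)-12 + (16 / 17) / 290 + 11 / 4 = -86652527011 / 19720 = -4394144.37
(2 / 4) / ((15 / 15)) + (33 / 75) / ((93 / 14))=2633 / 4650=0.57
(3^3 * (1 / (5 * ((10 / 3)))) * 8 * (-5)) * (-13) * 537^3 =652245692436 / 5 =130449138487.20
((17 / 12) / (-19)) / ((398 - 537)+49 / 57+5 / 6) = 17 / 31306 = 0.00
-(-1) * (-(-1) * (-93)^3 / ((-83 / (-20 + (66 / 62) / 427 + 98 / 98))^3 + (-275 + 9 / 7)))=29845865418750466659000 / 7061812635260769341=4226.37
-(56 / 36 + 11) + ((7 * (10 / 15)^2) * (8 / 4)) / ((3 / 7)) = 53 / 27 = 1.96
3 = 3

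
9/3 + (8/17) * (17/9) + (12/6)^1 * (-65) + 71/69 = -25892/207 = -125.08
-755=-755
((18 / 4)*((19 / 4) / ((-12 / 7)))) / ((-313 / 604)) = 60249 / 2504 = 24.06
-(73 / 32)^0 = -1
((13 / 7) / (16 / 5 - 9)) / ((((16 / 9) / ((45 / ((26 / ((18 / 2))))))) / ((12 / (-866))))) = 54675 / 1406384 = 0.04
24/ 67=0.36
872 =872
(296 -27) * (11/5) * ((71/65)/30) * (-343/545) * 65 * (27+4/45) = -87841782413/3678750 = -23878.16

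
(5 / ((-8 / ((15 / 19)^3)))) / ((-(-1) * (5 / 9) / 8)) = -30375 / 6859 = -4.43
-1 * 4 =-4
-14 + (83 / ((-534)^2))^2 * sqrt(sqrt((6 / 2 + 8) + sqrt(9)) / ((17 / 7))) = -14 + 6889 * sqrt(17) * 2^(1 / 4) * 7^(3 / 4) / 1382337053712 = -14.00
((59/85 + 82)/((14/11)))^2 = 5978227761/1416100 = 4221.61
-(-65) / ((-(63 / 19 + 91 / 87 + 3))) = -107445 / 12169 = -8.83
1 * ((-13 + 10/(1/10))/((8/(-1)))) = -87/8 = -10.88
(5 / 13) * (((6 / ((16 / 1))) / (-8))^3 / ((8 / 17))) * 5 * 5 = -57375 / 27262976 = -0.00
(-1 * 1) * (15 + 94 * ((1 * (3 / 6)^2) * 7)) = -359 / 2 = -179.50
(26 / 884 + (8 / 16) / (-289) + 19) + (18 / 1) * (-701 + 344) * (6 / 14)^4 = -19603305 / 99127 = -197.76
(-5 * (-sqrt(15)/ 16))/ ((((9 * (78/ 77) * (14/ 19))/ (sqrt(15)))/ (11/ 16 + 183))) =128.17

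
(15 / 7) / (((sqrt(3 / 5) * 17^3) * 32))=5 * sqrt(15) / 1100512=0.00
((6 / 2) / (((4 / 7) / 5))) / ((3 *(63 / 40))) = 50 / 9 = 5.56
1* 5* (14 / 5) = 14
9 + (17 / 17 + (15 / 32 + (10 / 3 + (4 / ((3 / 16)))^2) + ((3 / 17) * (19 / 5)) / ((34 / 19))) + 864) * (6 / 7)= 1144.10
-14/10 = -7/5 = -1.40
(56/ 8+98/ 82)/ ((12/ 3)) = 84/ 41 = 2.05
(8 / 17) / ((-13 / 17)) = -8 / 13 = -0.62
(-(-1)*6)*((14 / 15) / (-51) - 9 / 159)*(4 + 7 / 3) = -115406 / 40545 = -2.85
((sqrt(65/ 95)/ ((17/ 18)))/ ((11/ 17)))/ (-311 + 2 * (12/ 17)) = -0.00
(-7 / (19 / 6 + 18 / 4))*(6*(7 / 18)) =-49 / 23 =-2.13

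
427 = 427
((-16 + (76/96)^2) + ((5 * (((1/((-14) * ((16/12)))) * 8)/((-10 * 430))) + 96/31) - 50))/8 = -1673560153/214986240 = -7.78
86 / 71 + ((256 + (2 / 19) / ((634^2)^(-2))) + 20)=22942745256870 / 1349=17007224059.95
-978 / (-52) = 489 / 26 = 18.81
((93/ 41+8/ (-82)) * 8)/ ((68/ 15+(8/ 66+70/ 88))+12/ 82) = 14240/ 4589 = 3.10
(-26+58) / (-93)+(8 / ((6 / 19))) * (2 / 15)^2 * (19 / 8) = 15182 / 20925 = 0.73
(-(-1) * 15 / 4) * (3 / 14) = 45 / 56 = 0.80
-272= -272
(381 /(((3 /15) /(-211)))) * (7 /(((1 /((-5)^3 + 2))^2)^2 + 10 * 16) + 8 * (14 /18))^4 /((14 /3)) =-348212015658982000750709541631089728150327940953348855 /2622522589135949333988817015825287918422336178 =-132777508.61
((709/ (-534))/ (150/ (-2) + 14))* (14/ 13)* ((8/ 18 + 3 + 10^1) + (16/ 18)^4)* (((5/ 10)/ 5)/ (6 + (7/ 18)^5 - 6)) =3.71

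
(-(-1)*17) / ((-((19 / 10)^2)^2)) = -170000 / 130321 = -1.30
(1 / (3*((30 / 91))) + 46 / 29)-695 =-692.40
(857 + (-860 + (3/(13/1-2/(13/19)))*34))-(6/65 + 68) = -519161/8515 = -60.97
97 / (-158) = -97 / 158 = -0.61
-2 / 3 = -0.67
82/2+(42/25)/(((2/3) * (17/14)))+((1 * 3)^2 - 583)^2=140045607/425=329519.08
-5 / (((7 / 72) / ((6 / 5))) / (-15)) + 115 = 7285 / 7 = 1040.71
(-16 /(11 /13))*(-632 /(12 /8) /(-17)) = -262912 /561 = -468.65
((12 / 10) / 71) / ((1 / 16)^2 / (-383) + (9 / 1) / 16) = 588288 / 19578605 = 0.03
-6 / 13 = -0.46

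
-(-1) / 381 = 1 / 381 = 0.00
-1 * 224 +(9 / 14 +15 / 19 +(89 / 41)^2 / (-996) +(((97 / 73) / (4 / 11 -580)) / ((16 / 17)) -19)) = -100152442625697631 / 414581437124736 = -241.57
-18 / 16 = -1.12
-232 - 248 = -480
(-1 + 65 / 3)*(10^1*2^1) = 1240 / 3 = 413.33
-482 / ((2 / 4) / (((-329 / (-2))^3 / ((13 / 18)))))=-5941606603.15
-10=-10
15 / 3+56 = 61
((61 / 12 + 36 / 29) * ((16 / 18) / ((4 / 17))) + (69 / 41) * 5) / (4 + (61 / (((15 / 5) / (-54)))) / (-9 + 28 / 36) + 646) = 1448143 / 35120682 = 0.04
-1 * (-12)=12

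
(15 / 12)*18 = 45 / 2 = 22.50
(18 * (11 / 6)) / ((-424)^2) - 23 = -4134815 / 179776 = -23.00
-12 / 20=-3 / 5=-0.60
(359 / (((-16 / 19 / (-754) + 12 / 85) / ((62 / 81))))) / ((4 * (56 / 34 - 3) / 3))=-115191104015 / 107601912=-1070.53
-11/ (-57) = 0.19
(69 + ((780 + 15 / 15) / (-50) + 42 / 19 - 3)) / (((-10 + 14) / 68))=849337 / 950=894.04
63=63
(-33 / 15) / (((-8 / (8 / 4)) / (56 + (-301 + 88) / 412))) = 251449 / 8240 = 30.52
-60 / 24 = -5 / 2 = -2.50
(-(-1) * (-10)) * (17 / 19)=-170 / 19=-8.95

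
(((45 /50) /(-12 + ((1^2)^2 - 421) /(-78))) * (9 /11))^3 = -1167575877 /846590536000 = -0.00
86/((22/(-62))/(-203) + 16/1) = 5.37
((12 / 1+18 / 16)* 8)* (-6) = -630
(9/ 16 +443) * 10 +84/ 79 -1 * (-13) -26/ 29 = 81537455/ 18328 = 4448.79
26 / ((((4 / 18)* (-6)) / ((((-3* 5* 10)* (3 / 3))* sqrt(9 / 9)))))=2925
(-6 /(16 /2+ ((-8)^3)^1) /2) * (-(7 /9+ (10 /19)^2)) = -0.01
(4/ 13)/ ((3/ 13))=1.33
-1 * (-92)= 92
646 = 646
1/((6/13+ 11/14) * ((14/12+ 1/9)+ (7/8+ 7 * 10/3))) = 13104/416545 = 0.03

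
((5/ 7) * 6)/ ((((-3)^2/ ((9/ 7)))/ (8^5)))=983040/ 49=20062.04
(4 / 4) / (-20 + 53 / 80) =-80 / 1547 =-0.05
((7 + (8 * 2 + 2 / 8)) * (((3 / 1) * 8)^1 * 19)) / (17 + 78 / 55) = 583110 / 1013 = 575.63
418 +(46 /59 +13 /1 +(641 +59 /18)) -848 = 242197 /1062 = 228.06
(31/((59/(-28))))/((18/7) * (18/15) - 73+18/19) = 577220/2705917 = 0.21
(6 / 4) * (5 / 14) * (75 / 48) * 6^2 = 3375 / 112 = 30.13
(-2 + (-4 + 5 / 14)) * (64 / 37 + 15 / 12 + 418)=-4922095 / 2072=-2375.53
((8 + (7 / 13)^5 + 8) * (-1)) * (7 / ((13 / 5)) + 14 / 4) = -959156695 / 9653618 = -99.36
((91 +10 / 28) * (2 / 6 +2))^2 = 1635841 / 36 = 45440.03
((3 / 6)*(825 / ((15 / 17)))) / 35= 187 / 14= 13.36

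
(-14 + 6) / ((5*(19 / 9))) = -72 / 95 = -0.76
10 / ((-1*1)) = -10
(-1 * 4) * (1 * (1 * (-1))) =4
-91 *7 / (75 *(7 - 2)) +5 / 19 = -10228 / 7125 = -1.44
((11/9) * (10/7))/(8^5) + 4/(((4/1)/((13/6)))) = 2236471/1032192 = 2.17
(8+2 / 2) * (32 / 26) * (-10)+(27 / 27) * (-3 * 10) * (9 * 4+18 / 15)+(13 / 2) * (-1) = -32065 / 26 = -1233.27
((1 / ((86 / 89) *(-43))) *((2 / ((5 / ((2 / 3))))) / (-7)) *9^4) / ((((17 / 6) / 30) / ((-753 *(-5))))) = 52763824440 / 220031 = 239801.78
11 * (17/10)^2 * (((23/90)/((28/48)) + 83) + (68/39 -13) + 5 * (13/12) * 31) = 1389156241/182000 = 7632.73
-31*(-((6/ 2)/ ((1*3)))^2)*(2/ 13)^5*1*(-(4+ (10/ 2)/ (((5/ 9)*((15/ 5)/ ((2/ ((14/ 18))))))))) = -81344/ 2599051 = -0.03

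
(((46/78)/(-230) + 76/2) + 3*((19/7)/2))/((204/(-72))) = -114848/7735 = -14.85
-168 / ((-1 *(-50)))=-84 / 25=-3.36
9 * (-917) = -8253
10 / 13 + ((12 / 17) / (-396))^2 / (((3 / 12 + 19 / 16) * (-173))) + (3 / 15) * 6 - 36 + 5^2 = -735085343273 / 81397865835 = -9.03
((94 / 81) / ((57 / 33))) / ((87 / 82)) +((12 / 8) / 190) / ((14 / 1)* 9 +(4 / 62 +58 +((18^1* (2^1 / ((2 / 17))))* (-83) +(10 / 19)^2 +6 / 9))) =1435419048751447 / 2266743616163640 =0.63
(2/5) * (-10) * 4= -16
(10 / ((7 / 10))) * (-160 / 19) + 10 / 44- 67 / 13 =-4763397 / 38038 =-125.23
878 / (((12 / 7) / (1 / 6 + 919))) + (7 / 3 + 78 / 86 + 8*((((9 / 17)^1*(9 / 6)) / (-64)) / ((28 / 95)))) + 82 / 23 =31913708966071 / 67790016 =470773.00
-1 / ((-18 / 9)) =1 / 2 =0.50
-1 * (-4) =4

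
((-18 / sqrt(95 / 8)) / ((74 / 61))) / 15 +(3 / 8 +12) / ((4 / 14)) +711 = 12069 / 16- 366 * sqrt(190) / 17575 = 754.03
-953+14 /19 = -18093 /19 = -952.26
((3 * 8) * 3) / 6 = 12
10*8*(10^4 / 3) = 800000 / 3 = 266666.67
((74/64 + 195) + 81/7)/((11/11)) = 46531/224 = 207.73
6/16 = 3/8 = 0.38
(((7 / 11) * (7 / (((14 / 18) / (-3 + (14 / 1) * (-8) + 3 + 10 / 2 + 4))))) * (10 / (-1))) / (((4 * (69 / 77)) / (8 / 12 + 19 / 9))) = 4571.56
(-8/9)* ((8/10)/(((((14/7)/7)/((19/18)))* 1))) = -1064/405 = -2.63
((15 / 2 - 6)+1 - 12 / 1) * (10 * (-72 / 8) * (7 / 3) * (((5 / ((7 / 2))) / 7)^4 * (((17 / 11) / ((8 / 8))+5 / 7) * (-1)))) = -495900000 / 63412811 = -7.82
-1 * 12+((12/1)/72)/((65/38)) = -2321/195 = -11.90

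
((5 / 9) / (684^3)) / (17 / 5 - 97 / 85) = 425 / 552983334912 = 0.00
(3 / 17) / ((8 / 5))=0.11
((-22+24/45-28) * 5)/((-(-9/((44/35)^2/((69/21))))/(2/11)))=-2.40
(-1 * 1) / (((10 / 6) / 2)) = -6 / 5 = -1.20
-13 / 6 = -2.17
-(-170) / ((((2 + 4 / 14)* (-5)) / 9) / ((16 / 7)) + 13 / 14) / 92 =5355 / 1081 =4.95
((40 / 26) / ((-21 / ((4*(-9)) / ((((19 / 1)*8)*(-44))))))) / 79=-15 / 3005002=-0.00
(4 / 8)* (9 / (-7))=-9 / 14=-0.64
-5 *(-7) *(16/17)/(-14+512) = 280/4233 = 0.07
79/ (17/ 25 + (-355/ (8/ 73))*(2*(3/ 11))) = -0.04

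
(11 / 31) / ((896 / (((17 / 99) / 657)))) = 17 / 164239488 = 0.00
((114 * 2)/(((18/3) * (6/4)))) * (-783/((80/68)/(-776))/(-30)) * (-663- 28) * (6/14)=22602308724/175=129156049.85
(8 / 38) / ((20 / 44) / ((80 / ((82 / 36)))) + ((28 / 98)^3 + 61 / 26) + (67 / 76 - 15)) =-56504448 / 3149897407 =-0.02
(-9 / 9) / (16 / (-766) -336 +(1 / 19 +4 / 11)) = 80047 / 26864143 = 0.00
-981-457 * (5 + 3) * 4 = -15605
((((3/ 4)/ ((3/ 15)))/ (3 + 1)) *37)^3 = 170953875/ 4096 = 41736.79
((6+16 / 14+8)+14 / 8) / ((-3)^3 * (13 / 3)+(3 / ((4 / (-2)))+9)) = -473 / 3066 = -0.15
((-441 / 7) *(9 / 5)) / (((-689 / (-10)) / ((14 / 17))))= -15876 / 11713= -1.36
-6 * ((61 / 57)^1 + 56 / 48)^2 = -21675 / 722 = -30.02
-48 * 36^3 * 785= -1757998080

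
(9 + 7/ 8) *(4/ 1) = 79/ 2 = 39.50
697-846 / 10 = 3062 / 5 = 612.40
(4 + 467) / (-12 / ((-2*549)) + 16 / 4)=117.43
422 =422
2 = 2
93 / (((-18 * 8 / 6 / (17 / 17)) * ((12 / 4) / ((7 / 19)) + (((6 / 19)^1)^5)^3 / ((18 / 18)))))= -3294304565482831230883 / 6922593951953267160600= -0.48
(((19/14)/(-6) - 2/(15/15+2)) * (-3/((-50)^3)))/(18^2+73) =-3/55580000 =-0.00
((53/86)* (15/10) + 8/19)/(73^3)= 4397/1271307556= 0.00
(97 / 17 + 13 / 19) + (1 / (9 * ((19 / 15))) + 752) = 734965 / 969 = 758.48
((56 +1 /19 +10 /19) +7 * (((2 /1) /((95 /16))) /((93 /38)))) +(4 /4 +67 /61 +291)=188972572 /538935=350.64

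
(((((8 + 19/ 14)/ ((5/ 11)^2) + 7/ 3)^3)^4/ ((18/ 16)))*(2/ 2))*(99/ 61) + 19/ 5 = 2687481106963571917526381967313321977118033034479176045851/ 13693404485918734771728515625000000000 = 196260988983942960085.07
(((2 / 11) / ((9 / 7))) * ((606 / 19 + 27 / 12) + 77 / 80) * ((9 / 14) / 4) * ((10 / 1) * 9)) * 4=480267 / 1672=287.24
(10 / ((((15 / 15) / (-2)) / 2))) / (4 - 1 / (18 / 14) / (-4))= -1440 / 151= -9.54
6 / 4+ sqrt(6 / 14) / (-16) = 3 / 2-sqrt(21) / 112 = 1.46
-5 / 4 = -1.25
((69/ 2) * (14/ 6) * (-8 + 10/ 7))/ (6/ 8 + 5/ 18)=-19044/ 37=-514.70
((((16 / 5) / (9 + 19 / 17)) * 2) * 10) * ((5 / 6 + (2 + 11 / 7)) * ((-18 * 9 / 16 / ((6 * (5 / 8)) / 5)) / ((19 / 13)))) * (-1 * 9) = 13246740 / 5719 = 2316.27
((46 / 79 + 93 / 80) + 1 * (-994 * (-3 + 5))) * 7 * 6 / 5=-263615793 / 15800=-16684.54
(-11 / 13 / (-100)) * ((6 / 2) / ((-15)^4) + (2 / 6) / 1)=30943 / 10968750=0.00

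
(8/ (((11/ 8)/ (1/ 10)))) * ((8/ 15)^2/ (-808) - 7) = -5090656/ 1249875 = -4.07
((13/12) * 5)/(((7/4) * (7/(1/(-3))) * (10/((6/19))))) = -13/2793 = -0.00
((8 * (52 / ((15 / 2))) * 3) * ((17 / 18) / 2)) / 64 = 221 / 180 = 1.23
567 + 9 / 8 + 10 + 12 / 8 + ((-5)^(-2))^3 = 579.63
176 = 176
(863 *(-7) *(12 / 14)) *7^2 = -253722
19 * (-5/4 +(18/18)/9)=-779/36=-21.64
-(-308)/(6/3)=154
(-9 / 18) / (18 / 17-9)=17 / 270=0.06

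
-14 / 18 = -7 / 9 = -0.78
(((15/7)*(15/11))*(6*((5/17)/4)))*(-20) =-25.78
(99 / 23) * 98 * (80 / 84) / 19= 9240 / 437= 21.14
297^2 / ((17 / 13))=1146717 / 17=67453.94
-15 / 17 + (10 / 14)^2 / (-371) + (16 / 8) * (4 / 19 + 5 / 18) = 4908371 / 52846353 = 0.09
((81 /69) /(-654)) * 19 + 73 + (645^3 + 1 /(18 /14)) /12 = 3027243880939 /135378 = 22361416.78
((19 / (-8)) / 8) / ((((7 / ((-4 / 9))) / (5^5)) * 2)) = 29.45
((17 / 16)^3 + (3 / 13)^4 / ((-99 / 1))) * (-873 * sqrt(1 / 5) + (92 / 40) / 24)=35500160957 / 308842659840 - 1347462631107 * sqrt(5) / 6434222080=-468.17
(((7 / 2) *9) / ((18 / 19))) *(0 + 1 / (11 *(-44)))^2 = 133 / 937024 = 0.00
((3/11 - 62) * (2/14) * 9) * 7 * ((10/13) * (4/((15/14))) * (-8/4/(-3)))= -152096/143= -1063.61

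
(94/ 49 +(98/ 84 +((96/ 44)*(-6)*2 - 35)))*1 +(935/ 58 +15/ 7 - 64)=-4869052/ 46893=-103.83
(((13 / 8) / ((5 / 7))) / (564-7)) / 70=13 / 222800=0.00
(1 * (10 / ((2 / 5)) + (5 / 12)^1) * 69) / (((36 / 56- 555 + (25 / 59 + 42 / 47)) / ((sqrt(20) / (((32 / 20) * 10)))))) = -136168165 * sqrt(5) / 343521776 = -0.89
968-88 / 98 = 47388 / 49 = 967.10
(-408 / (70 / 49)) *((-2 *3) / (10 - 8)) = 4284 / 5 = 856.80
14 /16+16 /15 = 233 /120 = 1.94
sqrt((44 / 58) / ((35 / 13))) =sqrt(290290) / 1015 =0.53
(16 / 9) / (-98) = -8 / 441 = -0.02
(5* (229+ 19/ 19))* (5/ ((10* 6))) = 575/ 6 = 95.83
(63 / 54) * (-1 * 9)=-21 / 2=-10.50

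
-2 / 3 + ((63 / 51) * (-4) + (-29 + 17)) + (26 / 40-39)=-57077 / 1020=-55.96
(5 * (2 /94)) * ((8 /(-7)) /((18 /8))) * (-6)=320 /987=0.32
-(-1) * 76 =76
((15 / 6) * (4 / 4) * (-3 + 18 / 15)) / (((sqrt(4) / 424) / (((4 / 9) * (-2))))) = 848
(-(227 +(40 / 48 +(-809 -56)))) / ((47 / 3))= 3823 / 94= 40.67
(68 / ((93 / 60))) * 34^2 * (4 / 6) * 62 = 6288640 / 3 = 2096213.33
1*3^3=27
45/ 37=1.22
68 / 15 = 4.53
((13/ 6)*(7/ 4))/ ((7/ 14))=91/ 12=7.58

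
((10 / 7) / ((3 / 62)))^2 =384400 / 441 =871.66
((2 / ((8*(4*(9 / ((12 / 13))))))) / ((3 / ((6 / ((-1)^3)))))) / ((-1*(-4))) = -1 / 312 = -0.00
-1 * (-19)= 19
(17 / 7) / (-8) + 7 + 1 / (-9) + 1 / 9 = 375 / 56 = 6.70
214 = 214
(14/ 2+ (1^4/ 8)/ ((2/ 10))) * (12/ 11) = 183/ 22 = 8.32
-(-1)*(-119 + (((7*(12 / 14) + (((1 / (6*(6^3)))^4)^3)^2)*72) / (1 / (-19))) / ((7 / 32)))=-8235728312552922634381679865627903903968457735914019161714601539666293892245 / 218795085137787377995558672503957764186661318504370710473690403689201664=-37641.29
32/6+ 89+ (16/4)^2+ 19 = 388/3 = 129.33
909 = 909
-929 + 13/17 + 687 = -4101/17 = -241.24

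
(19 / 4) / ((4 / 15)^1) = 285 / 16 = 17.81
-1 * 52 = -52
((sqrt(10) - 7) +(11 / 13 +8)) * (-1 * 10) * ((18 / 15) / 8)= -7.51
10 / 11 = 0.91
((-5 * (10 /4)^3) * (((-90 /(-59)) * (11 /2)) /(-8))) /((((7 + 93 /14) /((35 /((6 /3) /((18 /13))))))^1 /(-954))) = -325395984375 /2343952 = -138823.66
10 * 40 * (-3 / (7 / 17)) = -20400 / 7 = -2914.29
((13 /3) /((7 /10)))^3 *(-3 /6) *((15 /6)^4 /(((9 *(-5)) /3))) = 34328125 /111132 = 308.90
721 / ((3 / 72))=17304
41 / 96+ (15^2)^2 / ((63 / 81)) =43740287 / 672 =65089.71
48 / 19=2.53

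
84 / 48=7 / 4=1.75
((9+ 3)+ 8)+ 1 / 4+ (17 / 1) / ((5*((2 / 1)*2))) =211 / 10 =21.10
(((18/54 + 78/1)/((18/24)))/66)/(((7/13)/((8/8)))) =6110/2079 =2.94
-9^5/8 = -59049/8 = -7381.12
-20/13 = -1.54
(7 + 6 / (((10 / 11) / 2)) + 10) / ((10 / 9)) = 1359 / 50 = 27.18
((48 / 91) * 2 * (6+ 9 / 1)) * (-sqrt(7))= -1440 * sqrt(7) / 91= -41.87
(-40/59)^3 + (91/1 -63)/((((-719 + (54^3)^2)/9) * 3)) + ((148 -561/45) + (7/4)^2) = 169006119263729798269/1222164945454483920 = 138.28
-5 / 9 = -0.56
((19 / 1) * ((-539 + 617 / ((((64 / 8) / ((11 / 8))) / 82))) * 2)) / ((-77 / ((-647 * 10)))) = 1458502985 / 56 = 26044696.16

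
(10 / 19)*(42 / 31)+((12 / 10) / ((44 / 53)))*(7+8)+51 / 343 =100197057 / 4444594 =22.54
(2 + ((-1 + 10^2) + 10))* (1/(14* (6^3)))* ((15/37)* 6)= 5/56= 0.09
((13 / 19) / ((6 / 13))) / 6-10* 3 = -20351 / 684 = -29.75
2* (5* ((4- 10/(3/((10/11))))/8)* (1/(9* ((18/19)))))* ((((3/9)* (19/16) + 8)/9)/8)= 38285/2309472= 0.02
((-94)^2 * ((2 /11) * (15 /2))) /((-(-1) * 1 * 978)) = 22090 /1793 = 12.32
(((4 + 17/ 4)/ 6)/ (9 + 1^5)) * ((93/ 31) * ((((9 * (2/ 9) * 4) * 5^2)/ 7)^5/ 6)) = 22000000000/ 16807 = 1308978.40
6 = 6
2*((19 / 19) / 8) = 1 / 4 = 0.25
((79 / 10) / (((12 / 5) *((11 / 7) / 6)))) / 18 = 553 / 792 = 0.70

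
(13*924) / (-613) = -12012 / 613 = -19.60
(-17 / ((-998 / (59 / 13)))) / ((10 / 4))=1003 / 32435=0.03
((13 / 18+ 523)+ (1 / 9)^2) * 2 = 84845 / 81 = 1047.47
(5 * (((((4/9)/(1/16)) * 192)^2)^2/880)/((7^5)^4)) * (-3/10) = -8796093022208/118491515451953821485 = -0.00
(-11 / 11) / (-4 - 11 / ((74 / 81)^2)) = 5476 / 94075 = 0.06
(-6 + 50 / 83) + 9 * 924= 689780 / 83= 8310.60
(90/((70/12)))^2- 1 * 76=7940/49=162.04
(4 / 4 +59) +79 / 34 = 2119 / 34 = 62.32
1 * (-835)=-835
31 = 31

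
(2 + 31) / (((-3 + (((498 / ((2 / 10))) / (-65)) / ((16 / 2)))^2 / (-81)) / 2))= -1606176 / 79897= -20.10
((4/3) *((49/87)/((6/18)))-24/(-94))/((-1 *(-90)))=5128/184005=0.03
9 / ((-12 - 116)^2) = 9 / 16384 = 0.00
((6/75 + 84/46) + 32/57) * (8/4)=161744/32775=4.93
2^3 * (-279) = -2232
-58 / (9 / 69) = -1334 / 3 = -444.67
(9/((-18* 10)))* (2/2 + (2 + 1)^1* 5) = -4/5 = -0.80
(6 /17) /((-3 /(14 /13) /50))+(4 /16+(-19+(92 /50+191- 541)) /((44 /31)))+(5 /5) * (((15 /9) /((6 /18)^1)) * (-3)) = -34005527 /121550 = -279.77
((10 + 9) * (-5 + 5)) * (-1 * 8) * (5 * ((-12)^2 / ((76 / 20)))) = 0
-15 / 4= -3.75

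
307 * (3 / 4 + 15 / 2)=10131 / 4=2532.75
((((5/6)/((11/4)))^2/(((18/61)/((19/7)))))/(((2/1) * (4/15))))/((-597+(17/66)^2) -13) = -144875/55794291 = -0.00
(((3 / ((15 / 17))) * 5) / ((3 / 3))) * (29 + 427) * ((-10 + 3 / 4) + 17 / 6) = -49742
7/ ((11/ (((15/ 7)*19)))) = 285/ 11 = 25.91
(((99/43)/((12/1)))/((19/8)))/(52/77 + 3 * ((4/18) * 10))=7623/692816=0.01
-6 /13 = -0.46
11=11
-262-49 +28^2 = 473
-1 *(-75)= 75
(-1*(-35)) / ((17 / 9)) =315 / 17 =18.53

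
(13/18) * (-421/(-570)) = 5473/10260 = 0.53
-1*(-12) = 12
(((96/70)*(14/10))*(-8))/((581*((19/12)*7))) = -4608/1931825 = -0.00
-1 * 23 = -23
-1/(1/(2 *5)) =-10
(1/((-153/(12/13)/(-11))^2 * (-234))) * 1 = -968/51429573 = -0.00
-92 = -92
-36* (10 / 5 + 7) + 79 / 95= -30701 / 95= -323.17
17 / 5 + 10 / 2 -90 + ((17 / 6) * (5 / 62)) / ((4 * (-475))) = -11534993 / 141360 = -81.60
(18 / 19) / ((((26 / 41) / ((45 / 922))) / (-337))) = -5595885 / 227734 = -24.57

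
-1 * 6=-6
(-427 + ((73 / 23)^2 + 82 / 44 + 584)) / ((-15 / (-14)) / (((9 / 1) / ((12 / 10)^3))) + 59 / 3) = 1032198825 / 121419254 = 8.50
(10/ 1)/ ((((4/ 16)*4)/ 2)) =20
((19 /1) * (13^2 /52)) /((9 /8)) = 54.89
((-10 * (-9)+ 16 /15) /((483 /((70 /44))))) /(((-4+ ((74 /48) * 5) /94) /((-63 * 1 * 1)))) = 10785936 /2236267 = 4.82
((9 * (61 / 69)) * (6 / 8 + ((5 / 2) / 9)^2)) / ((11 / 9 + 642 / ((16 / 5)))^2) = 784704 / 4857786047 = 0.00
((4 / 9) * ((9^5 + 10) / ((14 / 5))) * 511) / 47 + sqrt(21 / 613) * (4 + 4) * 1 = 8 * sqrt(12873) / 613 + 43113070 / 423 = 101923.63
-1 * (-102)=102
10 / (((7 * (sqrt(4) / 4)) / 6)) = 120 / 7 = 17.14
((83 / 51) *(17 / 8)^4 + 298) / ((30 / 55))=44765633 / 73728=607.17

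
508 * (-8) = -4064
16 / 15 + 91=1381 / 15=92.07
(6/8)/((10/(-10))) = -3/4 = -0.75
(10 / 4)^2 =25 / 4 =6.25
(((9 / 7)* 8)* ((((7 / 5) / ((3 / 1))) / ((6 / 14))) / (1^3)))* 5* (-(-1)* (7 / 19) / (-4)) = -5.16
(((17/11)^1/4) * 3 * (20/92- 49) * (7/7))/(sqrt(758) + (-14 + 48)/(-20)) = -130050 * sqrt(758)/1736753- 221085/1736753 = -2.19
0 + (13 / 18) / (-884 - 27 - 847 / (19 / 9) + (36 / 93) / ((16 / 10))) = -7657 / 13909491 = -0.00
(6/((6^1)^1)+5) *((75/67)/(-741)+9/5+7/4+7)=10474017/165490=63.29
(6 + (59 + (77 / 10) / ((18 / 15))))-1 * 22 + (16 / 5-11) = 2497 / 60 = 41.62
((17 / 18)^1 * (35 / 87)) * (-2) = -595 / 783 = -0.76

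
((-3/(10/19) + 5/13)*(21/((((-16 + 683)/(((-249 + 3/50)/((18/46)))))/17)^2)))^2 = 861232433.27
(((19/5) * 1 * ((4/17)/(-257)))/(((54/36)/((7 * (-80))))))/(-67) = -0.02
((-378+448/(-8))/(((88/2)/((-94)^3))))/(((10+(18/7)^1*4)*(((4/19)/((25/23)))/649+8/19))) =631391787775/658738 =958486.97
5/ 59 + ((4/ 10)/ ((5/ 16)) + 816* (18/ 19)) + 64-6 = 23328497/ 28025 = 832.42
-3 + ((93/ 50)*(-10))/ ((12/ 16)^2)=-541/ 15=-36.07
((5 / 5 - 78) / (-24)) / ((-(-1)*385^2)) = 1 / 46200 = 0.00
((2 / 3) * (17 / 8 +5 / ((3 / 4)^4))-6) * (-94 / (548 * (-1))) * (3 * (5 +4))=271895 / 9864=27.56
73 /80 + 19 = 1593 /80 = 19.91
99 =99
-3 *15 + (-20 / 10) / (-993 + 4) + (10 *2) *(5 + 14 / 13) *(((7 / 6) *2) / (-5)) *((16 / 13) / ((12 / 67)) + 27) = -2957598491 / 1504269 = -1966.14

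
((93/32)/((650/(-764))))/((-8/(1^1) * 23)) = 17763/956800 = 0.02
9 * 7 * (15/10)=189/2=94.50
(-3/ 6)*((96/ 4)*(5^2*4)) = -1200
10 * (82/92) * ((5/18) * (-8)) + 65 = 9355/207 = 45.19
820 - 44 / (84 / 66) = 785.43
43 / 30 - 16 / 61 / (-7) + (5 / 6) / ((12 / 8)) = 77873 / 38430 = 2.03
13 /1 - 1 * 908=-895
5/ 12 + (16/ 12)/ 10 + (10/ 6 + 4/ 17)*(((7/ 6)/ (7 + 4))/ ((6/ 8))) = 82699/ 100980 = 0.82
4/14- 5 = -33/7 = -4.71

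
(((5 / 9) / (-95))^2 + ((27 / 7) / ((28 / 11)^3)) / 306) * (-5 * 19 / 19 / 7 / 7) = -609919445 / 7485819513984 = -0.00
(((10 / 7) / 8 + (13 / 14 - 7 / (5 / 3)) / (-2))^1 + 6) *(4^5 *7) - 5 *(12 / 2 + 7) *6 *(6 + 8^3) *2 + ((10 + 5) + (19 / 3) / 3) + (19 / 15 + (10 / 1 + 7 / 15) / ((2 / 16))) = -15656629 / 45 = -347925.09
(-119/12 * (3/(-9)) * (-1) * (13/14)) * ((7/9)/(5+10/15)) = -91/216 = -0.42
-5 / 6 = -0.83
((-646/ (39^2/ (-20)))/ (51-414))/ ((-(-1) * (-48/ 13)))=1615/ 254826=0.01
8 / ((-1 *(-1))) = 8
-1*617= -617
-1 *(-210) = 210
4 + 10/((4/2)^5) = 4.31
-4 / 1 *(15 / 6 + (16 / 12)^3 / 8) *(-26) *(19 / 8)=37297 / 54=690.69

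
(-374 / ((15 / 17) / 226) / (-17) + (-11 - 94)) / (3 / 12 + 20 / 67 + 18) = 22230332 / 74565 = 298.13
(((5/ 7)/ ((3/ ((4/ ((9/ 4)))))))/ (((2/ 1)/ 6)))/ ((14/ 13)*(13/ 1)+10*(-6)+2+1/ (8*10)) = -6400/ 221697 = -0.03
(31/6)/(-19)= -31/114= -0.27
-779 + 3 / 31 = -778.90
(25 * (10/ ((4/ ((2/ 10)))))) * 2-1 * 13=12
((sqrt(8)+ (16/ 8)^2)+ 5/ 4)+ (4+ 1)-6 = 2* sqrt(2)+ 17/ 4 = 7.08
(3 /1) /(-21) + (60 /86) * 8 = 1637 /301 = 5.44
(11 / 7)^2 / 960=121 / 47040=0.00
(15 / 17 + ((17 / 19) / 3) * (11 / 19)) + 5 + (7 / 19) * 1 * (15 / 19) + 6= 227300 / 18411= 12.35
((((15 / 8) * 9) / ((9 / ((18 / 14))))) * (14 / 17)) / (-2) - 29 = -4079 / 136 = -29.99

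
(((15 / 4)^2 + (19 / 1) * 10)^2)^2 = 113640397050625 / 65536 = 1734014847.57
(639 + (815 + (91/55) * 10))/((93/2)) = 31.62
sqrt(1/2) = sqrt(2)/2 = 0.71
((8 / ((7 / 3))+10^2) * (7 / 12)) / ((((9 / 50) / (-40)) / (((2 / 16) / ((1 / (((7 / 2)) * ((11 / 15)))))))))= -348425 / 81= -4301.54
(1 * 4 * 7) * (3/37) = 84/37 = 2.27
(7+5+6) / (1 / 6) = 108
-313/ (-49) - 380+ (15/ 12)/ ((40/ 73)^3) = -918256567/ 2508800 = -366.01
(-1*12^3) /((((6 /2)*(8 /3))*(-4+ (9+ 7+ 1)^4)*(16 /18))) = -81 /27839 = -0.00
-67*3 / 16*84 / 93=-1407 / 124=-11.35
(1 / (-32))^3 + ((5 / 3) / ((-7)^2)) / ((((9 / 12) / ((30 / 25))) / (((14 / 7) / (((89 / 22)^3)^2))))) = -13612526662915 / 2393907192504877056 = -0.00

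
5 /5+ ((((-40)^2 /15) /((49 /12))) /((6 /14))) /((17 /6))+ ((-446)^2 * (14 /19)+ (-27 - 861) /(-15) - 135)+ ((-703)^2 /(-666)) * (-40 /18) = 135675805996 /915705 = 148165.41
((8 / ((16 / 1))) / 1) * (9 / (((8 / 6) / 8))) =27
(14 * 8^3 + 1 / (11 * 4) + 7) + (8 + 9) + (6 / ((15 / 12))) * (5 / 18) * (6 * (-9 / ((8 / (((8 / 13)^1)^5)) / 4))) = 117443394045 / 16336892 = 7188.85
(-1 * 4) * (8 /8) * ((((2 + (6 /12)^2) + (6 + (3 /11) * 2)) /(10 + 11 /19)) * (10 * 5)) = -122550 /737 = -166.28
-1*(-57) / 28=57 / 28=2.04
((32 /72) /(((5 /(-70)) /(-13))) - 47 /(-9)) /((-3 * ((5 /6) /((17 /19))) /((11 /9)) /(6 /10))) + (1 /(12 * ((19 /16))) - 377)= -204959 /513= -399.53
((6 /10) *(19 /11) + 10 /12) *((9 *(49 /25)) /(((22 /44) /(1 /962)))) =90699 /1322750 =0.07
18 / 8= 9 / 4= 2.25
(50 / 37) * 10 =500 / 37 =13.51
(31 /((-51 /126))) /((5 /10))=-2604 /17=-153.18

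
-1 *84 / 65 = -84 / 65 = -1.29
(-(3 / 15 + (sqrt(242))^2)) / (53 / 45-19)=10899 / 802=13.59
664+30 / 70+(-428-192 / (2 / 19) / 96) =1522 / 7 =217.43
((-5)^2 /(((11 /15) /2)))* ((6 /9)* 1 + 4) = 3500 /11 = 318.18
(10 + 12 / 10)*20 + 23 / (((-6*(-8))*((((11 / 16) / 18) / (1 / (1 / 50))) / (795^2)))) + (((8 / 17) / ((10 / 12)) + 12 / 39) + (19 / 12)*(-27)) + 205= 19275517271891 / 48620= 396452432.58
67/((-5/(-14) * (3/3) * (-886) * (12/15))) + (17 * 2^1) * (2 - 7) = -301709/1772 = -170.26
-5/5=-1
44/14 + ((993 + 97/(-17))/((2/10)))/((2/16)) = 4699894/119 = 39494.91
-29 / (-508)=29 / 508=0.06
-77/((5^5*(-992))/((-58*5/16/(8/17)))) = -37961/39680000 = -0.00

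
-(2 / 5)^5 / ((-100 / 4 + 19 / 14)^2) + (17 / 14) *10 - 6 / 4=10.64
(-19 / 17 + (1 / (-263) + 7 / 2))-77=-667265 / 8942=-74.62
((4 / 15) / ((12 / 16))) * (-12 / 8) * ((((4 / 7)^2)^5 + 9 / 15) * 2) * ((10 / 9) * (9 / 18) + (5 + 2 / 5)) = -3656243072576 / 953353965375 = -3.84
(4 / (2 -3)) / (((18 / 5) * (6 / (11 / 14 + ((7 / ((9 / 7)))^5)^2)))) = -5585458832605982125 / 1318004503578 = -4237814.68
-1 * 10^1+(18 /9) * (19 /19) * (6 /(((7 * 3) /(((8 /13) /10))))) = -4534 /455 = -9.96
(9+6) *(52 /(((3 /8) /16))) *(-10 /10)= -33280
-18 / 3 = -6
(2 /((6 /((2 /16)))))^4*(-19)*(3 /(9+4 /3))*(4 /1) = -19 /285696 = -0.00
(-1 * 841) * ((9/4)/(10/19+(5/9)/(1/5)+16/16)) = -439.64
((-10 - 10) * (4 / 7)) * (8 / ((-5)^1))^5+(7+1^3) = 127.84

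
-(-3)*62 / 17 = 186 / 17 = 10.94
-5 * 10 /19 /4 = -25 /38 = -0.66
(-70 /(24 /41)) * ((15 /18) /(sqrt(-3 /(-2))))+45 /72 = 5 /8 - 7175 * sqrt(6) /216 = -80.74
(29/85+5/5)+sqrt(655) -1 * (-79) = sqrt(655)+6829/85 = 105.93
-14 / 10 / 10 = -7 / 50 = -0.14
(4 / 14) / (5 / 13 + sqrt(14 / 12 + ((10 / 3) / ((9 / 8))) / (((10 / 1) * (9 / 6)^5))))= -1705860 / 16419893 + 27378 * sqrt(31642) / 16419893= 0.19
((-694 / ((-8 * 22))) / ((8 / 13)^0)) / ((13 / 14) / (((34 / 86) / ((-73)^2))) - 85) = 41293 / 130181964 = 0.00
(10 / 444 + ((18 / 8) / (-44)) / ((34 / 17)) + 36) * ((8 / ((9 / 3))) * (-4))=-383.97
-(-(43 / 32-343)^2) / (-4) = -119530489 / 4096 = -29182.25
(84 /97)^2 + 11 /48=442187 /451632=0.98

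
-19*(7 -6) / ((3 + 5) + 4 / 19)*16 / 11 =-3.37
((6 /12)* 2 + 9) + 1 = 11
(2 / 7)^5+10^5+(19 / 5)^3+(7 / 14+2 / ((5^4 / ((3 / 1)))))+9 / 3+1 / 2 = 1051056034407 / 10504375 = 100058.88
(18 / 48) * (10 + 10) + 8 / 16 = 8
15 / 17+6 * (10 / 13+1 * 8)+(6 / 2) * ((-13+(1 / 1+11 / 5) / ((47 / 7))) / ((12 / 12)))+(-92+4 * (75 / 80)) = -15024271 / 207740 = -72.32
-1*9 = -9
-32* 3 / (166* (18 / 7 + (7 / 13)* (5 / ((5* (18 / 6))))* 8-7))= 13104 / 67811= 0.19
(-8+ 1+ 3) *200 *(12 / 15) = -640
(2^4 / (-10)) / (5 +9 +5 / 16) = -128 / 1145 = -0.11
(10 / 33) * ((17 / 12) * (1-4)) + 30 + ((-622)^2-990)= 385922.71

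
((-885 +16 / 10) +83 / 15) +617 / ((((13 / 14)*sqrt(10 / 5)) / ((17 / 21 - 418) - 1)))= -5418494*sqrt(2) / 39 - 13168 / 15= -197362.68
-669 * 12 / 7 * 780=-6261840 / 7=-894548.57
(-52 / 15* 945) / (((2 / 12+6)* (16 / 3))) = -7371 / 74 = -99.61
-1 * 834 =-834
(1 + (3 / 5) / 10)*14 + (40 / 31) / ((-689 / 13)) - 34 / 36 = 10255679 / 739350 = 13.87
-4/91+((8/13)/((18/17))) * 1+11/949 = 32813/59787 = 0.55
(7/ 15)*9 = 21/ 5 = 4.20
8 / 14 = 0.57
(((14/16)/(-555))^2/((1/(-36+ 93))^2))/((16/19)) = 336091/35046400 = 0.01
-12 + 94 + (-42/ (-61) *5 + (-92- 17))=-1437/ 61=-23.56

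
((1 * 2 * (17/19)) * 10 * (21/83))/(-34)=-210/1577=-0.13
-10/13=-0.77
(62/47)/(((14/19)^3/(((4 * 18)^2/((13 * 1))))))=275567184/209573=1314.90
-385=-385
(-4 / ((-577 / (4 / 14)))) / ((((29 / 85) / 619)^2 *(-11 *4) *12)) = -2768338225 / 224188734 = -12.35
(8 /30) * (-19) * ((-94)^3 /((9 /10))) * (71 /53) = 8963662528 /1431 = 6263915.11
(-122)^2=14884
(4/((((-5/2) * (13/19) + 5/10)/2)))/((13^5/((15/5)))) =-456/8539739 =-0.00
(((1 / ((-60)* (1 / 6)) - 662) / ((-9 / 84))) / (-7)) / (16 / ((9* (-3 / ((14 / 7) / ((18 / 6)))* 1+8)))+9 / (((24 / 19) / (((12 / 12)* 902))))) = -1112328 / 8098345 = -0.14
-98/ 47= -2.09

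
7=7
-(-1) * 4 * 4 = 16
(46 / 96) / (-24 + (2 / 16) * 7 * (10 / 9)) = -69 / 3316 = -0.02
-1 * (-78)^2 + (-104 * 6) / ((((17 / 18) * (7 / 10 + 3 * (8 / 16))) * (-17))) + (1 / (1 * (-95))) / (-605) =-100763476811 / 16610275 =-6066.33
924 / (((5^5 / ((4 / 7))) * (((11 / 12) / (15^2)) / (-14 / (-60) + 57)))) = 1483488 / 625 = 2373.58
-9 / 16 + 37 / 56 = 11 / 112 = 0.10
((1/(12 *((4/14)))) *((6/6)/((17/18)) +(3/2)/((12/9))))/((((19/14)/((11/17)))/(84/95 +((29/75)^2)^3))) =17794949043496471/66020695312500000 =0.27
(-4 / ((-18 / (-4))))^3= -512 / 729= -0.70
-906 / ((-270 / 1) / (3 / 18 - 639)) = -578783 / 270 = -2143.64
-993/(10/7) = -6951/10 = -695.10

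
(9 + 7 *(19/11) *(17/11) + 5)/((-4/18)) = -35595/242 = -147.09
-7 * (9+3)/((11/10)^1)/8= -105/11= -9.55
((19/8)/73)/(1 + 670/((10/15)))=19/587504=0.00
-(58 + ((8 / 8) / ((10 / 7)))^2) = -5849 / 100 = -58.49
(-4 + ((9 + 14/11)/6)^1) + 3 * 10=1829/66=27.71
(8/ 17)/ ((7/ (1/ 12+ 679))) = 16298/ 357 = 45.65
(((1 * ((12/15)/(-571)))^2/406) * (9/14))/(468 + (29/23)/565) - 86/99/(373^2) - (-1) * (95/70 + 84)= 33127083186796030780025323/388099747732120817521590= 85.36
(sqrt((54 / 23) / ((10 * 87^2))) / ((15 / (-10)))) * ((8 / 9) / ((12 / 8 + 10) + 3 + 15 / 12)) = -64 * sqrt(345) / 5672835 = -0.00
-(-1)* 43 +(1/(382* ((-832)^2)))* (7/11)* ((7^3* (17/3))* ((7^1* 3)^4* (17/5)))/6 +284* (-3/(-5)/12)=1678785089257/29087252480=57.72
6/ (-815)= -6/ 815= -0.01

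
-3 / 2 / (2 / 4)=-3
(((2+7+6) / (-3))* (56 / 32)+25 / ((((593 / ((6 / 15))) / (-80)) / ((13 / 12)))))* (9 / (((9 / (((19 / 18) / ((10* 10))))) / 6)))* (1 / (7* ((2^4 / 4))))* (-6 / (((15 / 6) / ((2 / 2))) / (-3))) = -276127 / 1660400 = -0.17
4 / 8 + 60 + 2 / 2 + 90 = 303 / 2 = 151.50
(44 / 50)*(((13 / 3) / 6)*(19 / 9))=2717 / 2025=1.34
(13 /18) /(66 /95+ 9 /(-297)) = 13585 /12498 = 1.09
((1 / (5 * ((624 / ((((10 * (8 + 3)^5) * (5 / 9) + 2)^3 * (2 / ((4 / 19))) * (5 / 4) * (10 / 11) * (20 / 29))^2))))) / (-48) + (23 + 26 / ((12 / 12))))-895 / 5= -1201499691818844565725209103477574474646411210 / 6327356209317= -189889687267747364918638000000000.00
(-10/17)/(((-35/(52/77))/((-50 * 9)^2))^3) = 93406070160000000000/2662043923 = 35088102548.94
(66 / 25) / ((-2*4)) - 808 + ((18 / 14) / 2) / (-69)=-13014263 / 16100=-808.34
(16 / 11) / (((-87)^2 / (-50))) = -800 / 83259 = -0.01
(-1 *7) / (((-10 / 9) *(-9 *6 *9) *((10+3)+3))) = -7 / 8640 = -0.00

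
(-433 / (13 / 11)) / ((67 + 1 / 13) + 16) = -4763 / 1080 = -4.41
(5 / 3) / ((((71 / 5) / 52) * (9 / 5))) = 6500 / 1917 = 3.39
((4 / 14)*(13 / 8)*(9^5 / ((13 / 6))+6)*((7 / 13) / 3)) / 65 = 29531 / 845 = 34.95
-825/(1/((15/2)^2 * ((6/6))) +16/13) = -660.77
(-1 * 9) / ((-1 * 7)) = 9 / 7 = 1.29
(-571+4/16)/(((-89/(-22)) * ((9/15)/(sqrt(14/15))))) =-8371 * sqrt(210)/534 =-227.17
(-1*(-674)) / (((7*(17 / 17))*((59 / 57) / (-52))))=-1997736 / 413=-4837.13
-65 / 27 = -2.41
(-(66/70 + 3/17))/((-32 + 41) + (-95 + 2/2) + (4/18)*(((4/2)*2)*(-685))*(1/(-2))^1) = -5994/1175125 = -0.01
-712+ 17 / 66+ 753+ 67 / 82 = 56927 / 1353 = 42.07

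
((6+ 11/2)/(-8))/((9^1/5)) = -115/144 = -0.80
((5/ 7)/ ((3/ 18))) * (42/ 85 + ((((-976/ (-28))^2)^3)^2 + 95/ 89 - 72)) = 2021334082224263192291018553099438/ 146593072745791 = 13788742157888221277.04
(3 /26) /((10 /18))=27 /130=0.21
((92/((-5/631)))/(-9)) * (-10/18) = -716.69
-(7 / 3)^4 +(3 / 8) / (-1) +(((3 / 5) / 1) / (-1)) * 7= -110863 / 3240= -34.22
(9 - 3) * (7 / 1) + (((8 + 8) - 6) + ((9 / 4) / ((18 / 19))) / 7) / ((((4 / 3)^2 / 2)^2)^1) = 197427 / 3584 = 55.09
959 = 959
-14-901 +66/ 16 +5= -7247/ 8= -905.88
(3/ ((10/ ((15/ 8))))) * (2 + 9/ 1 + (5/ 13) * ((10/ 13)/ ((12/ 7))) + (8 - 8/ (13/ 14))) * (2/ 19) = 32115/ 51376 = 0.63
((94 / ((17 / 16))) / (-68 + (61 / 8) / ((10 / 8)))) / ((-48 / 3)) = 940 / 10523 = 0.09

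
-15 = -15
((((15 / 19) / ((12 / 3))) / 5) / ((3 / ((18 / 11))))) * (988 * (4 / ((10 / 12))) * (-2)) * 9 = -101088 / 55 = -1837.96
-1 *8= -8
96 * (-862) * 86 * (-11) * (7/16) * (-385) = -13185858840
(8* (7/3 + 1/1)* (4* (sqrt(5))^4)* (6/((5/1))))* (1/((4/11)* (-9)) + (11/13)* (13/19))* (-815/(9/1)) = -121924000/1539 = -79222.87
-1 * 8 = -8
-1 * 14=-14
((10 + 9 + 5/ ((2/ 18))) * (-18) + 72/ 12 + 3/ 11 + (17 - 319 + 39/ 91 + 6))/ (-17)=110980/ 1309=84.78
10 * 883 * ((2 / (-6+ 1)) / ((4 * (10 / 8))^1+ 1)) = -1766 / 3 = -588.67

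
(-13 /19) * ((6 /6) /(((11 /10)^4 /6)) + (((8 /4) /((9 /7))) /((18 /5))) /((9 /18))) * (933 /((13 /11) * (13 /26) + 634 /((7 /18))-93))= -2.06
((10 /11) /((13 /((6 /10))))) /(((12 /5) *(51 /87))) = 145 /4862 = 0.03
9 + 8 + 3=20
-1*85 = -85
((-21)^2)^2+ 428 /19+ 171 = 3698816 /19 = 194674.53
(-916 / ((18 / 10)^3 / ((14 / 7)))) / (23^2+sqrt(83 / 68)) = -1647517600 / 2774443509+91600*sqrt(1411) / 2774443509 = -0.59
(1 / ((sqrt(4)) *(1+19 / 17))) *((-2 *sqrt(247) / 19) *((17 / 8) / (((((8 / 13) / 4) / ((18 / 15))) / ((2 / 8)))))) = -3757 *sqrt(247) / 36480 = -1.62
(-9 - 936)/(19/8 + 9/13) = -98280/319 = -308.09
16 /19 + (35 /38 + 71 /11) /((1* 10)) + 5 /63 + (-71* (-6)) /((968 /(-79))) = -23975954 /724185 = -33.11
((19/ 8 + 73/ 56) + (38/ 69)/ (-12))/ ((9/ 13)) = 273715/ 52164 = 5.25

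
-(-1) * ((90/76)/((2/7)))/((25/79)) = 4977/380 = 13.10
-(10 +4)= -14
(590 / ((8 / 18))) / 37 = 2655 / 74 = 35.88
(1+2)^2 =9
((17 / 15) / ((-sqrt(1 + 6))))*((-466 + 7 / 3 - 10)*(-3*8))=-27608*sqrt(7) / 15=-4869.59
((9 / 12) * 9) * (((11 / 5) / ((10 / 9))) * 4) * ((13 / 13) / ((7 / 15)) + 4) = 114939 / 350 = 328.40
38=38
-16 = -16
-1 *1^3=-1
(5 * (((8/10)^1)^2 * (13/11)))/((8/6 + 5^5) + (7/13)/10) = 16224/13412201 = 0.00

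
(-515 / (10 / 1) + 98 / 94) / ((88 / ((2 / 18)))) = -527 / 8272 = -0.06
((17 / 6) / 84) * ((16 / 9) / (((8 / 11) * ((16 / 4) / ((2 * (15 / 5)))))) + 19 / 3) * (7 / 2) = 85 / 72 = 1.18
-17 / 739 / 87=-17 / 64293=-0.00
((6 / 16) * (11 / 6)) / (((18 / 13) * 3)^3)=24167 / 2519424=0.01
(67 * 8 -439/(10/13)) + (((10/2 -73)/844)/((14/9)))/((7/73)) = -1821739/51695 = -35.24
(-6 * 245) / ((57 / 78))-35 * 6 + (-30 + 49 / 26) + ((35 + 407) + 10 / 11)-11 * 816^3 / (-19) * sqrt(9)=5128018907177 / 5434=943691370.48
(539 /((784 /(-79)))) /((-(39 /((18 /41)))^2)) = 7821 /1136356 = 0.01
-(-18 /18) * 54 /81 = 2 /3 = 0.67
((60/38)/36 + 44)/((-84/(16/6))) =-5021/3591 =-1.40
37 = 37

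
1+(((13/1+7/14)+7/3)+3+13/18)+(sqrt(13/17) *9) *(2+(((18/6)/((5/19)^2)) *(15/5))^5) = 291768389598.00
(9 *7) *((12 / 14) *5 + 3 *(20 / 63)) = 330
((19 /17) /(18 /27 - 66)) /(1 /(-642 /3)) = 6099 /1666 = 3.66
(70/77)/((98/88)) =40/49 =0.82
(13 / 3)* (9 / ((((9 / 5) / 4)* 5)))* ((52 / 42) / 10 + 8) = 44356 / 315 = 140.81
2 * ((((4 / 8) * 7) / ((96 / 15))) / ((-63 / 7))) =-35 / 288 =-0.12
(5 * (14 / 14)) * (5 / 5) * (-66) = -330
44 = 44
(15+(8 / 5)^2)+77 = 2364 / 25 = 94.56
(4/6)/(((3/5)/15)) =16.67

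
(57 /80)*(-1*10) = -57 /8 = -7.12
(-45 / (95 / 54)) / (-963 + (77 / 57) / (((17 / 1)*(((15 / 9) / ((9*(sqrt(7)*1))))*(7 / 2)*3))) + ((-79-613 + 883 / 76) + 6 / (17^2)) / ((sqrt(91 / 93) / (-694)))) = -127813140 / (-4811928030 + 204204*sqrt(7) + 25926877075*sqrt(8463)) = -0.00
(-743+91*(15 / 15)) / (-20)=163 / 5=32.60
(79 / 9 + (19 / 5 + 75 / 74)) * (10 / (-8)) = -45259 / 2664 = -16.99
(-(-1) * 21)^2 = 441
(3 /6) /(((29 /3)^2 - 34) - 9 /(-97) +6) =873 /114428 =0.01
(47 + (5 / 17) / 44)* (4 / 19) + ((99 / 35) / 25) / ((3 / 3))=31117622 / 3108875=10.01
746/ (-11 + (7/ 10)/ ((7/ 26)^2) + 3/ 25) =-610.05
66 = 66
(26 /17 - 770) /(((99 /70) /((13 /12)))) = -2972060 /5049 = -588.64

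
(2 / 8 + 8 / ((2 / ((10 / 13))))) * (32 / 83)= 1384 / 1079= 1.28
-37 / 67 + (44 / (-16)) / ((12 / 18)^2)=-7225 / 1072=-6.74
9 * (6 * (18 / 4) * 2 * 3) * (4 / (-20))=-1458 / 5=-291.60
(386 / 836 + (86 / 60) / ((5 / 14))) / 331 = 0.01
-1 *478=-478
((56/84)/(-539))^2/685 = 4/1791061965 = 0.00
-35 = -35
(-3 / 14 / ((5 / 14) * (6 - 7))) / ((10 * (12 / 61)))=61 / 200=0.30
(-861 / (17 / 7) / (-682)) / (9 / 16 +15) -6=-2870834 / 481151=-5.97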